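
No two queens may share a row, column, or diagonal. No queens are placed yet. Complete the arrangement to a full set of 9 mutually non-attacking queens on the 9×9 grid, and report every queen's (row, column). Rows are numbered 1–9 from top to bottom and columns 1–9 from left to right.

(1,1) (2,4) (3,2) (4,8) (5,6) (6,9) (7,3) (8,5) (9,7)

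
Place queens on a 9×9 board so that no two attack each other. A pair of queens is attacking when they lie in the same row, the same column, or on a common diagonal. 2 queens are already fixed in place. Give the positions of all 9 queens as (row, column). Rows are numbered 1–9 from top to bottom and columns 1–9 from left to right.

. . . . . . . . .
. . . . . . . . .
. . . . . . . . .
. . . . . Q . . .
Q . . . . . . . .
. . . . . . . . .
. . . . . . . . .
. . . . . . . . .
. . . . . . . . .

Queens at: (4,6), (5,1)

Row 1: attacked by (4,6)→{3,6,9}; (5,1)→{1,5}. Safe: 2, 4, 7, 8. Place at column 7.
Row 2: attacked by (1,7)→{6,7,8}; (4,6)→{4,6,8}; (5,1)→{1,4}. Safe: 2, 3, 5, 9. Place at column 2.
Row 3: attacked by (1,7)→{5,7,9}; (2,2)→{1,2,3}; (4,6)→{5,6,7}; (5,1)→{1,3}. Safe: 4, 8. Place at column 8.
Row 6: attacked by (1,7)→{2,7}; (2,2)→{2,6}; (3,8)→{5,8}; (4,6)→{4,6,8}; (5,1)→{1,2}. Safe: 3, 9. Place at column 3.
Row 7: attacked by (1,7)→{1,7}; (2,2)→{2,7}; (3,8)→{4,8}; (4,6)→{3,6,9}; (5,1)→{1,3}; (6,3)→{2,3,4}. Safe: 5. Place at column 5.
Row 8: attacked by (1,7)→{7}; (2,2)→{2,8}; (3,8)→{3,8}; (4,6)→{2,6}; (5,1)→{1,4}; (6,3)→{1,3,5}; (7,5)→{4,5,6}. Safe: 9. Place at column 9.
Row 9: attacked by (1,7)→{7}; (2,2)→{2,9}; (3,8)→{2,8}; (4,6)→{1,6}; (5,1)→{1,5}; (6,3)→{3,6}; (7,5)→{3,5,7}; (8,9)→{8,9}. Safe: 4. Place at column 4.
Columns [7, 2, 8, 6, 1, 3, 5, 9, 4], r−c [-6, 0, -5, -2, 4, 3, 2, -1, 5], r+c [8, 4, 11, 10, 6, 9, 12, 17, 13] are all distinct, so no two queens attack.

(1,7) (2,2) (3,8) (4,6) (5,1) (6,3) (7,5) (8,9) (9,4)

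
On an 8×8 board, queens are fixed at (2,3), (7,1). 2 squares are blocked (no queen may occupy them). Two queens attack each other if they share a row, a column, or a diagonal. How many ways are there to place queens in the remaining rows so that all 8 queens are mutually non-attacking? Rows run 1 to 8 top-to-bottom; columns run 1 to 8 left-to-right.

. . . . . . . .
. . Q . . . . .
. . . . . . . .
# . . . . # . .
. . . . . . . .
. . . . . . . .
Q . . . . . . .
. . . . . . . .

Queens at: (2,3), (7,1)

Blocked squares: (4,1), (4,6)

Branch on row 1: col 5 → 0; col 6 → 2; col 8 → 0.
Sum: 0 + 2 + 0 = 2.

2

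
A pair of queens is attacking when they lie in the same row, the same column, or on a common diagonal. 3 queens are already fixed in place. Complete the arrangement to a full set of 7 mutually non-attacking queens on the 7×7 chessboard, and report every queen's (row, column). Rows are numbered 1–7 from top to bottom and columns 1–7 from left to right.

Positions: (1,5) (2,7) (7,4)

Row 3: attacked by (1,5)→{3,5,7}; (2,7)→{6,7}; (7,4)→{4}. Safe: 1, 2. Place at column 2.
Row 4: attacked by (1,5)→{2,5}; (2,7)→{5,7}; (3,2)→{1,2,3}; (7,4)→{1,4,7}. Safe: 6. Place at column 6.
Row 5: attacked by (1,5)→{1,5}; (2,7)→{4,7}; (3,2)→{2,4}; (4,6)→{5,6,7}; (7,4)→{2,4,6}. Safe: 3. Place at column 3.
Row 6: attacked by (1,5)→{5}; (2,7)→{3,7}; (3,2)→{2,5}; (4,6)→{4,6}; (5,3)→{2,3,4}; (7,4)→{3,4,5}. Safe: 1. Place at column 1.
Columns [5, 7, 2, 6, 3, 1, 4], r−c [-4, -5, 1, -2, 2, 5, 3], r+c [6, 9, 5, 10, 8, 7, 11] are all distinct, so no two queens attack.

(1,5) (2,7) (3,2) (4,6) (5,3) (6,1) (7,4)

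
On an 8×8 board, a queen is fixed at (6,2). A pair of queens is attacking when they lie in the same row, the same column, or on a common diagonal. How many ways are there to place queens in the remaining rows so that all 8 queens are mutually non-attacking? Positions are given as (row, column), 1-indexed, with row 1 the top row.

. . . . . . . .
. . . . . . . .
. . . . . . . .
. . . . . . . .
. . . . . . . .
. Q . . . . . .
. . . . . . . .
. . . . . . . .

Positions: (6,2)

Branch on row 1: col 1 → 1; col 3 → 2; col 4 → 3; col 5 → 3; col 6 → 4; col 8 → 1.
Sum: 1 + 2 + 3 + 3 + 4 + 1 = 14.

14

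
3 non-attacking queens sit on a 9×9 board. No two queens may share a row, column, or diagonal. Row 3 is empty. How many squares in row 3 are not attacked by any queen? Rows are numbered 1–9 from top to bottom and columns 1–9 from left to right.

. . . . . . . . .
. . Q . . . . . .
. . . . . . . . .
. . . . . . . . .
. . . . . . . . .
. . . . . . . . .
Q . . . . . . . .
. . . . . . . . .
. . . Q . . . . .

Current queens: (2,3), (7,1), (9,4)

4

(2,3) attacks row 3 at column 3 and diagonals 2, 4.
(7,1) attacks row 3 at column 1 and diagonals 5.
(9,4) attacks row 3 at column 4.
Attacked columns: {1, 2, 3, 4, 5}. Safe: {6, 7, 8, 9}.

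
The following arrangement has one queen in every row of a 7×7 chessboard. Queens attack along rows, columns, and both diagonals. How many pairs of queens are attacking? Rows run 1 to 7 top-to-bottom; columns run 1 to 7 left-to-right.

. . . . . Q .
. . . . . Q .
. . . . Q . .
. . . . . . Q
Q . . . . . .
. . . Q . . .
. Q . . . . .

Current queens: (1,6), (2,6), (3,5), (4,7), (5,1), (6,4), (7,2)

Same column: (1,6)–(2,6) (column 6).
Same diagonal: (2,6)–(3,5) (|2−3| = |6−5| = 1).
Total attacking pairs: 2.

2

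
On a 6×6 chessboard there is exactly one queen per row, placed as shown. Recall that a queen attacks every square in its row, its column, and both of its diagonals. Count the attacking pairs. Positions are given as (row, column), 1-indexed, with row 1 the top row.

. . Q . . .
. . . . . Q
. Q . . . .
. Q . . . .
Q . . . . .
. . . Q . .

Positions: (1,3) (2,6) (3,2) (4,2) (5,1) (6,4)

Same column: (3,2)–(4,2) (column 2).
Same diagonal: (4,2)–(5,1) (|4−5| = |2−1| = 1); (4,2)–(6,4) (|4−6| = |2−4| = 2).
Total attacking pairs: 3.

3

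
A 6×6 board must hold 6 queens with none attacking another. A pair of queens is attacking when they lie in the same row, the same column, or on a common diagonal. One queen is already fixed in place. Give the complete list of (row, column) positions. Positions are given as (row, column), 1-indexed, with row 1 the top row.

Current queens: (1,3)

Row 2: attacked by (1,3)→{2,3,4}. Safe: 1, 5, 6. Place at column 6.
Row 3: attacked by (1,3)→{1,3,5}; (2,6)→{5,6}. Safe: 2, 4. Place at column 2.
Row 4: attacked by (1,3)→{3,6}; (2,6)→{4,6}; (3,2)→{1,2,3}. Safe: 5. Place at column 5.
Row 5: attacked by (1,3)→{3}; (2,6)→{3,6}; (3,2)→{2,4}; (4,5)→{4,5,6}. Safe: 1. Place at column 1.
Row 6: attacked by (1,3)→{3}; (2,6)→{2,6}; (3,2)→{2,5}; (4,5)→{3,5}; (5,1)→{1,2}. Safe: 4. Place at column 4.
Columns [3, 6, 2, 5, 1, 4], r−c [-2, -4, 1, -1, 4, 2], r+c [4, 8, 5, 9, 6, 10] are all distinct, so no two queens attack.

(1,3) (2,6) (3,2) (4,5) (5,1) (6,4)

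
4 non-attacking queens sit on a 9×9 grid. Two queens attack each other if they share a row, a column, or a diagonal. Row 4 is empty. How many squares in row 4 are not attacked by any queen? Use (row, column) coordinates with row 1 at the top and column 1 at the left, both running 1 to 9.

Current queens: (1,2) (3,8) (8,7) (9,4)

2

(1,2) attacks row 4 at column 2 and diagonals 5.
(3,8) attacks row 4 at column 8 and diagonals 7, 9.
(8,7) attacks row 4 at column 7 and diagonals 3.
(9,4) attacks row 4 at column 4 and diagonals 9.
Attacked columns: {2, 3, 4, 5, 7, 8, 9}. Safe: {1, 6}.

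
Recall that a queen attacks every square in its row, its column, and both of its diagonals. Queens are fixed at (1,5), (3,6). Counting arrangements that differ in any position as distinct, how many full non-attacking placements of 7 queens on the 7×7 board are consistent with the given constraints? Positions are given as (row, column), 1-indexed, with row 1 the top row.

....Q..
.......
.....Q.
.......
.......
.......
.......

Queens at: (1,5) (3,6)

Branch on row 2: col 1 → 1; col 2 → 1; col 3 → 0.
Sum: 1 + 1 + 0 = 2.

2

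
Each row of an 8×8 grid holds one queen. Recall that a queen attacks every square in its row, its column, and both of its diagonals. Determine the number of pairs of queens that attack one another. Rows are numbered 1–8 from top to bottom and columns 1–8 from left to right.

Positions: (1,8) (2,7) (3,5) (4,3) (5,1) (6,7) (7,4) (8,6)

2

Same column: (2,7)–(6,7) (column 7).
Same diagonal: (1,8)–(2,7) (|1−2| = |8−7| = 1).
Total attacking pairs: 2.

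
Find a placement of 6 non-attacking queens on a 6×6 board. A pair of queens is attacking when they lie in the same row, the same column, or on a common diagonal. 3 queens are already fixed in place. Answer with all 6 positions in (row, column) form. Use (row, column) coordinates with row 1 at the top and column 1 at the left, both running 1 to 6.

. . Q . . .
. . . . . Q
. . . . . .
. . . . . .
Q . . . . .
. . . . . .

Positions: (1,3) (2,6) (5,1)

Row 3: attacked by (1,3)→{1,3,5}; (2,6)→{5,6}; (5,1)→{1,3}. Safe: 2, 4. Place at column 2.
Row 4: attacked by (1,3)→{3,6}; (2,6)→{4,6}; (3,2)→{1,2,3}; (5,1)→{1,2}. Safe: 5. Place at column 5.
Row 6: attacked by (1,3)→{3}; (2,6)→{2,6}; (3,2)→{2,5}; (4,5)→{3,5}; (5,1)→{1,2}. Safe: 4. Place at column 4.
Columns [3, 6, 2, 5, 1, 4], r−c [-2, -4, 1, -1, 4, 2], r+c [4, 8, 5, 9, 6, 10] are all distinct, so no two queens attack.

(1,3) (2,6) (3,2) (4,5) (5,1) (6,4)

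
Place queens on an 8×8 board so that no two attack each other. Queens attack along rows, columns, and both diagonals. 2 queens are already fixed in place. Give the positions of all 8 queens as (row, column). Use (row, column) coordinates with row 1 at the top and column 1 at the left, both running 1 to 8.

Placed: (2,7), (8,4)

(1,2) (2,7) (3,3) (4,6) (5,8) (6,5) (7,1) (8,4)

Row 1: attacked by (2,7)→{6,7,8}; (8,4)→{4}. Safe: 1, 2, 3, 5. Place at column 2.
Row 3: attacked by (1,2)→{2,4}; (2,7)→{6,7,8}; (8,4)→{4}. Safe: 1, 3, 5. Place at column 3.
Row 4: attacked by (1,2)→{2,5}; (2,7)→{5,7}; (3,3)→{2,3,4}; (8,4)→{4,8}. Safe: 1, 6. Place at column 6.
Row 5: attacked by (1,2)→{2,6}; (2,7)→{4,7}; (3,3)→{1,3,5}; (4,6)→{5,6,7}; (8,4)→{1,4,7}. Safe: 8. Place at column 8.
Row 6: attacked by (1,2)→{2,7}; (2,7)→{3,7}; (3,3)→{3,6}; (4,6)→{4,6,8}; (5,8)→{7,8}; (8,4)→{2,4,6}. Safe: 1, 5. Place at column 5.
Row 7: attacked by (1,2)→{2,8}; (2,7)→{2,7}; (3,3)→{3,7}; (4,6)→{3,6}; (5,8)→{6,8}; (6,5)→{4,5,6}; (8,4)→{3,4,5}. Safe: 1. Place at column 1.
Columns [2, 7, 3, 6, 8, 5, 1, 4], r−c [-1, -5, 0, -2, -3, 1, 6, 4], r+c [3, 9, 6, 10, 13, 11, 8, 12] are all distinct, so no two queens attack.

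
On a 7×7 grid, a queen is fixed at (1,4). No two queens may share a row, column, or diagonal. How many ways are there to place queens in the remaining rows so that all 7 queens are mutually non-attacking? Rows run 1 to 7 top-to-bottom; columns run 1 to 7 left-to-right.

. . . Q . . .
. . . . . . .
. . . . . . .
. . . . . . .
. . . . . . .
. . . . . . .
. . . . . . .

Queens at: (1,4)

6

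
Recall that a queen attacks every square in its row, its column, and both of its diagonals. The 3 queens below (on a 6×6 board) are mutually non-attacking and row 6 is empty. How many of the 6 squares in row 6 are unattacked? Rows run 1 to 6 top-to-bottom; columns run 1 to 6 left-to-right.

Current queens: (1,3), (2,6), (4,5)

2

(1,3) attacks row 6 at column 3.
(2,6) attacks row 6 at column 6 and diagonals 2.
(4,5) attacks row 6 at column 5 and diagonals 3.
Attacked columns: {2, 3, 5, 6}. Safe: {1, 4}.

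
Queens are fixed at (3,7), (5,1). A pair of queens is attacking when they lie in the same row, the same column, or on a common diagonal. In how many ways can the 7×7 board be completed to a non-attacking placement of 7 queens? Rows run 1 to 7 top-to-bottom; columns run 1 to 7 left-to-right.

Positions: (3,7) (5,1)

Branch on row 1: col 2 → 1; col 3 → 0; col 4 → 0; col 6 → 1.
Sum: 1 + 0 + 0 + 1 = 2.

2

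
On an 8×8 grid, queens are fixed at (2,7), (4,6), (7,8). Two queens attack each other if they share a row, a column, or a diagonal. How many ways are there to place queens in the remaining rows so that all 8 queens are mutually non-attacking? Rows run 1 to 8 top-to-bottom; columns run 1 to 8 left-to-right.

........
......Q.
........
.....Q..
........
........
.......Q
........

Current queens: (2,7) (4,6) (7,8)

1

Branch on row 1: col 1 → 0; col 4 → 0; col 5 → 1.
Sum: 0 + 0 + 1 = 1.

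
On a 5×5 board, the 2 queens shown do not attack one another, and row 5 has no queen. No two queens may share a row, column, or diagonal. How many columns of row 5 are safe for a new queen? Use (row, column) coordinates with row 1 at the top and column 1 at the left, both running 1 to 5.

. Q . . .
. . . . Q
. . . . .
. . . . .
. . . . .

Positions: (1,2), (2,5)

3

(1,2) attacks row 5 at column 2.
(2,5) attacks row 5 at column 5 and diagonals 2.
Attacked columns: {2, 5}. Safe: {1, 3, 4}.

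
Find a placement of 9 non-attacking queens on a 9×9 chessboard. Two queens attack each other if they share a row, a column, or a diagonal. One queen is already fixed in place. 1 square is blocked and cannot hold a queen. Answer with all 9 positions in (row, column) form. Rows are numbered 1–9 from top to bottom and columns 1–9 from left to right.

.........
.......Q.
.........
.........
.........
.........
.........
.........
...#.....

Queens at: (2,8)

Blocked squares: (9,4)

(1,5) (2,8) (3,4) (4,9) (5,7) (6,3) (7,1) (8,6) (9,2)

Row 1: attacked by (2,8)→{7,8,9}. Safe: 1, 2, 3, 4, 5, 6. Place at column 5.
Row 3: attacked by (1,5)→{3,5,7}; (2,8)→{7,8,9}. Safe: 1, 2, 4, 6. Place at column 4.
Row 4: attacked by (1,5)→{2,5,8}; (2,8)→{6,8}; (3,4)→{3,4,5}. Safe: 1, 7, 9. Place at column 9.
Row 5: attacked by (1,5)→{1,5,9}; (2,8)→{5,8}; (3,4)→{2,4,6}; (4,9)→{8,9}. Safe: 3, 7. Place at column 7.
Row 6: attacked by (1,5)→{5}; (2,8)→{4,8}; (3,4)→{1,4,7}; (4,9)→{7,9}; (5,7)→{6,7,8}. Safe: 2, 3. Place at column 3.
Row 7: attacked by (1,5)→{5}; (2,8)→{3,8}; (3,4)→{4,8}; (4,9)→{6,9}; (5,7)→{5,7,9}; (6,3)→{2,3,4}. Safe: 1. Place at column 1.
Row 8: attacked by (1,5)→{5}; (2,8)→{2,8}; (3,4)→{4,9}; (4,9)→{5,9}; (5,7)→{4,7}; (6,3)→{1,3,5}; (7,1)→{1,2}. Safe: 6. Place at column 6.
Row 9: attacked by (1,5)→{5}; (2,8)→{1,8}; (3,4)→{4}; (4,9)→{4,9}; (5,7)→{3,7}; (6,3)→{3,6}; (7,1)→{1,3}; (8,6)→{5,6,7}. Blocked: 4. Safe: 2. Place at column 2.
Columns [5, 8, 4, 9, 7, 3, 1, 6, 2], r−c [-4, -6, -1, -5, -2, 3, 6, 2, 7], r+c [6, 10, 7, 13, 12, 9, 8, 14, 11] are all distinct, so no two queens attack.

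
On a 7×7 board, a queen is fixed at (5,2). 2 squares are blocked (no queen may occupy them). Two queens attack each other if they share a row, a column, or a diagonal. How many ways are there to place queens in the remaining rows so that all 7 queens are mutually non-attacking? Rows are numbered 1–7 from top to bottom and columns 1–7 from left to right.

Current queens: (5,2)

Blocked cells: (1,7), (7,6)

Branch on row 1: col 1 → 0; col 3 → 1; col 4 → 2; col 5 → 1.
Sum: 0 + 1 + 2 + 1 = 4.

4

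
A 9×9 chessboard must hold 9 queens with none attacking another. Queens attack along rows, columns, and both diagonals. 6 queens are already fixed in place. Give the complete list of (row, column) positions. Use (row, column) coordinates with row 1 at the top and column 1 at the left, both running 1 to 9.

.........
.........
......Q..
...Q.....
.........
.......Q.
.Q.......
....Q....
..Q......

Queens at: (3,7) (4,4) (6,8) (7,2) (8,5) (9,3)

Row 1: attacked by (3,7)→{5,7,9}; (4,4)→{1,4,7}; (6,8)→{3,8}; (7,2)→{2,8}; (8,5)→{5}; (9,3)→{3}. Safe: 6. Place at column 6.
Row 2: attacked by (1,6)→{5,6,7}; (3,7)→{6,7,8}; (4,4)→{2,4,6}; (6,8)→{4,8}; (7,2)→{2,7}; (8,5)→{5}; (9,3)→{3}. Safe: 1, 9. Place at column 9.
Row 5: attacked by (1,6)→{2,6}; (2,9)→{6,9}; (3,7)→{5,7,9}; (4,4)→{3,4,5}; (6,8)→{7,8,9}; (7,2)→{2,4}; (8,5)→{2,5,8}; (9,3)→{3,7}. Safe: 1. Place at column 1.
Columns [6, 9, 7, 4, 1, 8, 2, 5, 3], r−c [-5, -7, -4, 0, 4, -2, 5, 3, 6], r+c [7, 11, 10, 8, 6, 14, 9, 13, 12] are all distinct, so no two queens attack.

(1,6) (2,9) (3,7) (4,4) (5,1) (6,8) (7,2) (8,5) (9,3)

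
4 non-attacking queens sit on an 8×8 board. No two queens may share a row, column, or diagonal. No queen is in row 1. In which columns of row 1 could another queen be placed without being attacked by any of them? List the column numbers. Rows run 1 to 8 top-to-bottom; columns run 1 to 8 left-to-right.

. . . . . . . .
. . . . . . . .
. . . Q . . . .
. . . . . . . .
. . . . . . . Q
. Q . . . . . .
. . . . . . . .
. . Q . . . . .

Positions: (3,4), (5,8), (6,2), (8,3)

(3,4) attacks row 1 at column 4 and diagonals 2, 6.
(5,8) attacks row 1 at column 8 and diagonals 4.
(6,2) attacks row 1 at column 2 and diagonals 7.
(8,3) attacks row 1 at column 3.
Attacked columns: {2, 3, 4, 6, 7, 8}. Safe: {1, 5}.

columns 1, 5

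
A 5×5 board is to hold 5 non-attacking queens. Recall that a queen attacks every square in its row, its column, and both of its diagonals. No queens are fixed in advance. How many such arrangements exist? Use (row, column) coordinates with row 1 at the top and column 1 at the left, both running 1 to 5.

10

Branch on row 1: col 1 → 2; col 2 → 2; col 3 → 2; col 4 → 2; col 5 → 2.
Sum: 2 + 2 + 2 + 2 + 2 = 10.
(This is the classic 5-queens count.)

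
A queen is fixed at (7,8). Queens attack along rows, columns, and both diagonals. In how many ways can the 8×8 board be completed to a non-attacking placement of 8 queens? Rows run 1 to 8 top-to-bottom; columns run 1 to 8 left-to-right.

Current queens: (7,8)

Branch on row 1: col 1 → 0; col 3 → 3; col 4 → 1; col 5 → 2; col 6 → 1; col 7 → 1.
Sum: 0 + 3 + 1 + 2 + 1 + 1 = 8.

8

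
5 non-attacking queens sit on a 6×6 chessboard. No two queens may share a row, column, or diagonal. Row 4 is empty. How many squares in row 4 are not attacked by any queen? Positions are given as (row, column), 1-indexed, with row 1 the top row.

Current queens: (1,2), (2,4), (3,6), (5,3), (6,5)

1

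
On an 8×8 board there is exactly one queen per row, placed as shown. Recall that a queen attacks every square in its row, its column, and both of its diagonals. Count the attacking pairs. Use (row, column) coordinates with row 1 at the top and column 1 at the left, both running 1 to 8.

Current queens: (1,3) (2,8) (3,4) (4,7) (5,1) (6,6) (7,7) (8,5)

Same column: (4,7)–(7,7) (column 7).
Same diagonal: (6,6)–(7,7) (|6−7| = |6−7| = 1).
Total attacking pairs: 2.

2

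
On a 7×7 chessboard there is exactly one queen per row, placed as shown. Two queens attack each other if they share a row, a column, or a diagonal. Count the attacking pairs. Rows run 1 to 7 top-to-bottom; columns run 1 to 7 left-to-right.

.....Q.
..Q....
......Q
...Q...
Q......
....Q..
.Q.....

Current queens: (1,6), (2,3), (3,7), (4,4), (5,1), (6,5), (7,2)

0

All columns are distinct and no two queens satisfy |Δrow| = |Δcol|, so no pair attacks.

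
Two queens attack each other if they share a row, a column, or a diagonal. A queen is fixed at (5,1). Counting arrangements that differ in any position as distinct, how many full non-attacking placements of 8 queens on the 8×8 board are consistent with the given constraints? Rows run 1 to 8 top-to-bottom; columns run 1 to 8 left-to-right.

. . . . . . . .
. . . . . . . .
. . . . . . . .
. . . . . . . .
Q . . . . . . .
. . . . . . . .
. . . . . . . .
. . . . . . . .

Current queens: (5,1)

18

Branch on row 1: col 2 → 3; col 3 → 4; col 4 → 5; col 6 → 4; col 7 → 1; col 8 → 1.
Sum: 3 + 4 + 5 + 4 + 1 + 1 = 18.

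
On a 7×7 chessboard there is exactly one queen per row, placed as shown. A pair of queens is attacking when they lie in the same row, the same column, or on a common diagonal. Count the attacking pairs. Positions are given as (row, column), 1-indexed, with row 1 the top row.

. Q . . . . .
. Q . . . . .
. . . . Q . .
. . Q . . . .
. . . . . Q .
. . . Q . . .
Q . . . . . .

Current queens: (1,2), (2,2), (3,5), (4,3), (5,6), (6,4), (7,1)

Same column: (1,2)–(2,2) (column 2).
Same diagonal: (1,2)–(5,6) (|1−5| = |2−6| = 4); (3,5)–(7,1) (|3−7| = |5−1| = 4).
Total attacking pairs: 3.

3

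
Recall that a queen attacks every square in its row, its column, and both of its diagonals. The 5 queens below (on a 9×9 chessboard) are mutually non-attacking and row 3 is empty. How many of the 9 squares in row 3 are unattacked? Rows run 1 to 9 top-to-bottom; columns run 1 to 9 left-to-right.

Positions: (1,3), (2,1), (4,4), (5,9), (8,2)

2

(1,3) attacks row 3 at column 3 and diagonals 1, 5.
(2,1) attacks row 3 at column 1 and diagonals 2.
(4,4) attacks row 3 at column 4 and diagonals 3, 5.
(5,9) attacks row 3 at column 9 and diagonals 7.
(8,2) attacks row 3 at column 2 and diagonals 7.
Attacked columns: {1, 2, 3, 4, 5, 7, 9}. Safe: {6, 8}.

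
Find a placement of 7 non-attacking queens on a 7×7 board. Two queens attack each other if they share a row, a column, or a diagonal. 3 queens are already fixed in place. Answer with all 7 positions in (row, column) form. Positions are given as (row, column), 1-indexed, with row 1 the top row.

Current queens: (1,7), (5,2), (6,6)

(1,7) (2,4) (3,1) (4,5) (5,2) (6,6) (7,3)

Row 2: attacked by (1,7)→{6,7}; (5,2)→{2,5}; (6,6)→{2,6}. Safe: 1, 3, 4. Place at column 4.
Row 3: attacked by (1,7)→{5,7}; (2,4)→{3,4,5}; (5,2)→{2,4}; (6,6)→{3,6}. Safe: 1. Place at column 1.
Row 4: attacked by (1,7)→{4,7}; (2,4)→{2,4,6}; (3,1)→{1,2}; (5,2)→{1,2,3}; (6,6)→{4,6}. Safe: 5. Place at column 5.
Row 7: attacked by (1,7)→{1,7}; (2,4)→{4}; (3,1)→{1,5}; (4,5)→{2,5}; (5,2)→{2,4}; (6,6)→{5,6,7}. Safe: 3. Place at column 3.
Columns [7, 4, 1, 5, 2, 6, 3], r−c [-6, -2, 2, -1, 3, 0, 4], r+c [8, 6, 4, 9, 7, 12, 10] are all distinct, so no two queens attack.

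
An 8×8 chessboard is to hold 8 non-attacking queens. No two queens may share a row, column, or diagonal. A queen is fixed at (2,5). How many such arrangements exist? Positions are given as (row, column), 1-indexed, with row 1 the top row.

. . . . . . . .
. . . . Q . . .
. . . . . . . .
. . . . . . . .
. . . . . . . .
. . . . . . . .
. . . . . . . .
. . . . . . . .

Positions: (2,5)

Branch on row 1: col 1 → 1; col 2 → 2; col 3 → 4; col 7 → 1; col 8 → 0.
Sum: 1 + 2 + 4 + 1 + 0 = 8.

8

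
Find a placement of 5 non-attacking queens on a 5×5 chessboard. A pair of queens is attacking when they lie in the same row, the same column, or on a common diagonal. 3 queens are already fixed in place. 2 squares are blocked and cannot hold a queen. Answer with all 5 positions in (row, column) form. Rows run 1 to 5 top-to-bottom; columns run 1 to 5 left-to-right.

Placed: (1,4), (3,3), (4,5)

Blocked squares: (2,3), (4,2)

(1,4) (2,1) (3,3) (4,5) (5,2)

Row 2: attacked by (1,4)→{3,4,5}; (3,3)→{2,3,4}; (4,5)→{3,5}. Blocked: 3. Safe: 1. Place at column 1.
Row 5: attacked by (1,4)→{4}; (2,1)→{1,4}; (3,3)→{1,3,5}; (4,5)→{4,5}. Safe: 2. Place at column 2.
Columns [4, 1, 3, 5, 2], r−c [-3, 1, 0, -1, 3], r+c [5, 3, 6, 9, 7] are all distinct, so no two queens attack.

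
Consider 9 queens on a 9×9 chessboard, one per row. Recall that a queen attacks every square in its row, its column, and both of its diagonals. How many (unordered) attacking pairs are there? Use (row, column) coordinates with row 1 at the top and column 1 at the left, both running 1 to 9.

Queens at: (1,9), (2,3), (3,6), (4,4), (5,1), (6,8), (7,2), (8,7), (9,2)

Same column: (7,2)–(9,2) (column 2).
Same diagonal: (3,6)–(7,2) (|3−7| = |6−2| = 4).
Total attacking pairs: 2.

2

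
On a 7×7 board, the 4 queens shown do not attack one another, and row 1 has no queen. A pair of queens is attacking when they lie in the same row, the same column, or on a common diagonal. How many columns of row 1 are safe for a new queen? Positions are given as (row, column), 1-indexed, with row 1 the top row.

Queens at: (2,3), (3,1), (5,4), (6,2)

(2,3) attacks row 1 at column 3 and diagonals 2, 4.
(3,1) attacks row 1 at column 1 and diagonals 3.
(5,4) attacks row 1 at column 4.
(6,2) attacks row 1 at column 2 and diagonals 7.
Attacked columns: {1, 2, 3, 4, 7}. Safe: {5, 6}.

2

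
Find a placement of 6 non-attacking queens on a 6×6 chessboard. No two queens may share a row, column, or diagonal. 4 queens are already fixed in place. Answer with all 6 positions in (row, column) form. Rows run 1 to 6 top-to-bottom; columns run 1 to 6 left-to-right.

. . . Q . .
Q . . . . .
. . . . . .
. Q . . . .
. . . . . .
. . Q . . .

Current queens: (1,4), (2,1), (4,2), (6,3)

(1,4) (2,1) (3,5) (4,2) (5,6) (6,3)

Row 3: attacked by (1,4)→{2,4,6}; (2,1)→{1,2}; (4,2)→{1,2,3}; (6,3)→{3,6}. Safe: 5. Place at column 5.
Row 5: attacked by (1,4)→{4}; (2,1)→{1,4}; (3,5)→{3,5}; (4,2)→{1,2,3}; (6,3)→{2,3,4}. Safe: 6. Place at column 6.
Columns [4, 1, 5, 2, 6, 3], r−c [-3, 1, -2, 2, -1, 3], r+c [5, 3, 8, 6, 11, 9] are all distinct, so no two queens attack.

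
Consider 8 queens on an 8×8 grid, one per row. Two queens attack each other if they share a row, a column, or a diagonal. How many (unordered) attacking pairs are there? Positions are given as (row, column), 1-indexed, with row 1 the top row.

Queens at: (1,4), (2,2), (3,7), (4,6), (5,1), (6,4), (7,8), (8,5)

4

Same column: (1,4)–(6,4) (column 4).
Same diagonal: (3,7)–(4,6) (|3−4| = |7−6| = 1); (3,7)–(6,4) (|3−6| = |7−4| = 3); (4,6)–(6,4) (|4−6| = |6−4| = 2).
Total attacking pairs: 4.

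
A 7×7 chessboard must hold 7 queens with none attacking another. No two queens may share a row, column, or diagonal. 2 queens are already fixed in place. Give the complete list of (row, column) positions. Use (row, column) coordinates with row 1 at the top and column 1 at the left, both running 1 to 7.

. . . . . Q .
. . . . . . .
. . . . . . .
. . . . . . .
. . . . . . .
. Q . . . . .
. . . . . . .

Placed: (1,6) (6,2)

(1,6) (2,1) (3,3) (4,5) (5,7) (6,2) (7,4)

Row 2: attacked by (1,6)→{5,6,7}; (6,2)→{2,6}. Safe: 1, 3, 4. Place at column 1.
Row 3: attacked by (1,6)→{4,6}; (2,1)→{1,2}; (6,2)→{2,5}. Safe: 3, 7. Place at column 3.
Row 4: attacked by (1,6)→{3,6}; (2,1)→{1,3}; (3,3)→{2,3,4}; (6,2)→{2,4}. Safe: 5, 7. Place at column 5.
Row 5: attacked by (1,6)→{2,6}; (2,1)→{1,4}; (3,3)→{1,3,5}; (4,5)→{4,5,6}; (6,2)→{1,2,3}. Safe: 7. Place at column 7.
Row 7: attacked by (1,6)→{6}; (2,1)→{1,6}; (3,3)→{3,7}; (4,5)→{2,5}; (5,7)→{5,7}; (6,2)→{1,2,3}. Safe: 4. Place at column 4.
Columns [6, 1, 3, 5, 7, 2, 4], r−c [-5, 1, 0, -1, -2, 4, 3], r+c [7, 3, 6, 9, 12, 8, 11] are all distinct, so no two queens attack.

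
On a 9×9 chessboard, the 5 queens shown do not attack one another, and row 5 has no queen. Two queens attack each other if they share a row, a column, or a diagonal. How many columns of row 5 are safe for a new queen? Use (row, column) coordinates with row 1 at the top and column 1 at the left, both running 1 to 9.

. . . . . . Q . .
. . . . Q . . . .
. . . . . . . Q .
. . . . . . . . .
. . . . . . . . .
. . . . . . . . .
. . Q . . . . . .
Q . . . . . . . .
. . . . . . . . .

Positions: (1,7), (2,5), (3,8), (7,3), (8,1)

1

(1,7) attacks row 5 at column 7 and diagonals 3.
(2,5) attacks row 5 at column 5 and diagonals 2, 8.
(3,8) attacks row 5 at column 8 and diagonals 6.
(7,3) attacks row 5 at column 3 and diagonals 1, 5.
(8,1) attacks row 5 at column 1 and diagonals 4.
Attacked columns: {1, 2, 3, 4, 5, 6, 7, 8}. Safe: {9}.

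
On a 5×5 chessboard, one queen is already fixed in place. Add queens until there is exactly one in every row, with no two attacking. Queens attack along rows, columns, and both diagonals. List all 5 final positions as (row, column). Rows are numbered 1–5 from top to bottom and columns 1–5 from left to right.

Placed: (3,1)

Row 1: attacked by (3,1)→{1,3}. Safe: 2, 4, 5. Place at column 5.
Row 2: attacked by (1,5)→{4,5}; (3,1)→{1,2}. Safe: 3. Place at column 3.
Row 4: attacked by (1,5)→{2,5}; (2,3)→{1,3,5}; (3,1)→{1,2}. Safe: 4. Place at column 4.
Row 5: attacked by (1,5)→{1,5}; (2,3)→{3}; (3,1)→{1,3}; (4,4)→{3,4,5}. Safe: 2. Place at column 2.
Columns [5, 3, 1, 4, 2], r−c [-4, -1, 2, 0, 3], r+c [6, 5, 4, 8, 7] are all distinct, so no two queens attack.

(1,5) (2,3) (3,1) (4,4) (5,2)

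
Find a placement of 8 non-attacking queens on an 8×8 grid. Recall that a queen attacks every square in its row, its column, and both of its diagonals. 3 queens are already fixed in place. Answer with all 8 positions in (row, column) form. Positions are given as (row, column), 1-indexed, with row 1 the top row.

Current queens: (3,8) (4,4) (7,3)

Row 1: attacked by (3,8)→{6,8}; (4,4)→{1,4,7}; (7,3)→{3}. Safe: 2, 5. Place at column 5.
Row 2: attacked by (1,5)→{4,5,6}; (3,8)→{7,8}; (4,4)→{2,4,6}; (7,3)→{3,8}. Safe: 1. Place at column 1.
Row 5: attacked by (1,5)→{1,5}; (2,1)→{1,4}; (3,8)→{6,8}; (4,4)→{3,4,5}; (7,3)→{1,3,5}. Safe: 2, 7. Place at column 2.
Row 6: attacked by (1,5)→{5}; (2,1)→{1,5}; (3,8)→{5,8}; (4,4)→{2,4,6}; (5,2)→{1,2,3}; (7,3)→{2,3,4}. Safe: 7. Place at column 7.
Row 8: attacked by (1,5)→{5}; (2,1)→{1,7}; (3,8)→{3,8}; (4,4)→{4,8}; (5,2)→{2,5}; (6,7)→{5,7}; (7,3)→{2,3,4}. Safe: 6. Place at column 6.
Columns [5, 1, 8, 4, 2, 7, 3, 6], r−c [-4, 1, -5, 0, 3, -1, 4, 2], r+c [6, 3, 11, 8, 7, 13, 10, 14] are all distinct, so no two queens attack.

(1,5) (2,1) (3,8) (4,4) (5,2) (6,7) (7,3) (8,6)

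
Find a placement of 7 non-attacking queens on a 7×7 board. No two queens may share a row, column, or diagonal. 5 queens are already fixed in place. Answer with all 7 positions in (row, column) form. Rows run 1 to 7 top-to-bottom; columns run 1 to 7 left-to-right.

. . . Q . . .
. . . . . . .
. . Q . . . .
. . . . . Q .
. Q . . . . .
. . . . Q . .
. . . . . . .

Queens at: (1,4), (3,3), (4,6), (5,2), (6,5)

(1,4) (2,7) (3,3) (4,6) (5,2) (6,5) (7,1)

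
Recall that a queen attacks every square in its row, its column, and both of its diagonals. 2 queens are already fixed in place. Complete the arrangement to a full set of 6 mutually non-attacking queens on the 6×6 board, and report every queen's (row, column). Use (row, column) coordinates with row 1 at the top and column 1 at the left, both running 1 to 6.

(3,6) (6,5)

Row 1: attacked by (3,6)→{4,6}; (6,5)→{5}. Safe: 1, 2, 3. Place at column 2.
Row 2: attacked by (1,2)→{1,2,3}; (3,6)→{5,6}; (6,5)→{1,5}. Safe: 4. Place at column 4.
Row 4: attacked by (1,2)→{2,5}; (2,4)→{2,4,6}; (3,6)→{5,6}; (6,5)→{3,5}. Safe: 1. Place at column 1.
Row 5: attacked by (1,2)→{2,6}; (2,4)→{1,4}; (3,6)→{4,6}; (4,1)→{1,2}; (6,5)→{4,5,6}. Safe: 3. Place at column 3.
Columns [2, 4, 6, 1, 3, 5], r−c [-1, -2, -3, 3, 2, 1], r+c [3, 6, 9, 5, 8, 11] are all distinct, so no two queens attack.

(1,2) (2,4) (3,6) (4,1) (5,3) (6,5)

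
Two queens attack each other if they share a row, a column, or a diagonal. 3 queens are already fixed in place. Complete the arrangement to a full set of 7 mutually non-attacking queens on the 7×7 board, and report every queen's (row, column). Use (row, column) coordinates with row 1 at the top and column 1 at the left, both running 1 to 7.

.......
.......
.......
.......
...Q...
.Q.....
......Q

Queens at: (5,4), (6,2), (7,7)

Row 1: attacked by (5,4)→{4}; (6,2)→{2,7}; (7,7)→{1,7}. Safe: 3, 5, 6. Place at column 5.
Row 2: attacked by (1,5)→{4,5,6}; (5,4)→{1,4,7}; (6,2)→{2,6}; (7,7)→{2,7}. Safe: 3. Place at column 3.
Row 3: attacked by (1,5)→{3,5,7}; (2,3)→{2,3,4}; (5,4)→{2,4,6}; (6,2)→{2,5}; (7,7)→{3,7}. Safe: 1. Place at column 1.
Row 4: attacked by (1,5)→{2,5}; (2,3)→{1,3,5}; (3,1)→{1,2}; (5,4)→{3,4,5}; (6,2)→{2,4}; (7,7)→{4,7}. Safe: 6. Place at column 6.
Columns [5, 3, 1, 6, 4, 2, 7], r−c [-4, -1, 2, -2, 1, 4, 0], r+c [6, 5, 4, 10, 9, 8, 14] are all distinct, so no two queens attack.

(1,5) (2,3) (3,1) (4,6) (5,4) (6,2) (7,7)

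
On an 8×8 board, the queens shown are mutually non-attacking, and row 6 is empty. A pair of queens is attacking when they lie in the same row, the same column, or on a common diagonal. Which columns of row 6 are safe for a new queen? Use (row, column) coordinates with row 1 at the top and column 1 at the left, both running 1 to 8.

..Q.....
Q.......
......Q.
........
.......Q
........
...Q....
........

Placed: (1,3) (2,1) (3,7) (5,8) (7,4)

columns 2, 6

(1,3) attacks row 6 at column 3 and diagonals 8.
(2,1) attacks row 6 at column 1 and diagonals 5.
(3,7) attacks row 6 at column 7 and diagonals 4.
(5,8) attacks row 6 at column 8 and diagonals 7.
(7,4) attacks row 6 at column 4 and diagonals 3, 5.
Attacked columns: {1, 3, 4, 5, 7, 8}. Safe: {2, 6}.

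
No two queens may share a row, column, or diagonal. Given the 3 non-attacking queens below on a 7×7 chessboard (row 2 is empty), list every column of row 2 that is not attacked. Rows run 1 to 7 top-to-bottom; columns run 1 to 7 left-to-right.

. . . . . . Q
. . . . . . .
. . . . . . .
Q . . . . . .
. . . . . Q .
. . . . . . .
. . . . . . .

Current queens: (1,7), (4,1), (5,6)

columns 2, 4, 5

(1,7) attacks row 2 at column 7 and diagonals 6.
(4,1) attacks row 2 at column 1 and diagonals 3.
(5,6) attacks row 2 at column 6 and diagonals 3.
Attacked columns: {1, 3, 6, 7}. Safe: {2, 4, 5}.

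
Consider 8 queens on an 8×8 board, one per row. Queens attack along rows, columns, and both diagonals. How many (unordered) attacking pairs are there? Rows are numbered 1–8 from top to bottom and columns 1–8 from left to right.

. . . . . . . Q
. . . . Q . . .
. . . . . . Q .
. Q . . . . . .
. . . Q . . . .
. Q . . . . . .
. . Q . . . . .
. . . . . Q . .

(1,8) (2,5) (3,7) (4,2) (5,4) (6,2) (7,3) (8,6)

Same column: (4,2)–(6,2) (column 2).
Same diagonal: (1,8)–(5,4) (|1−5| = |8−4| = 4); (3,7)–(7,3) (|3−7| = |7−3| = 4); (4,2)–(8,6) (|4−8| = |2−6| = 4); (6,2)–(7,3) (|6−7| = |2−3| = 1).
Total attacking pairs: 5.

5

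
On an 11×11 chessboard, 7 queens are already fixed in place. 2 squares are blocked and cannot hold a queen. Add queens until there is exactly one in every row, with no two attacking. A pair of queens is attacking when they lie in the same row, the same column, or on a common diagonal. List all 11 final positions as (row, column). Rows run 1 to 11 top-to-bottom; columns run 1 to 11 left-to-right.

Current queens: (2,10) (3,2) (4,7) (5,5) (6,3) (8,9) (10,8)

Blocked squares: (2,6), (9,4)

Row 1: attacked by (2,10)→{9,10,11}; (3,2)→{2,4}; (4,7)→{4,7,10}; (5,5)→{1,5,9}; (6,3)→{3,8}; (8,9)→{2,9}; (10,8)→{8}. Safe: 6. Place at column 6.
Row 7: attacked by (1,6)→{6}; (2,10)→{5,10}; (3,2)→{2,6}; (4,7)→{4,7,10}; (5,5)→{3,5,7}; (6,3)→{2,3,4}; (8,9)→{8,9,10}; (10,8)→{5,8,11}. Safe: 1. Place at column 1.
Row 9: attacked by (1,6)→{6}; (2,10)→{3,10}; (3,2)→{2,8}; (4,7)→{2,7}; (5,5)→{1,5,9}; (6,3)→{3,6}; (7,1)→{1,3}; (8,9)→{8,9,10}; (10,8)→{7,8,9}. Blocked: 4. Safe: 11. Place at column 11.
Row 11: attacked by (1,6)→{6}; (2,10)→{1,10}; (3,2)→{2,10}; (4,7)→{7}; (5,5)→{5,11}; (6,3)→{3,8}; (7,1)→{1,5}; (8,9)→{6,9}; (9,11)→{9,11}; (10,8)→{7,8,9}. Safe: 4. Place at column 4.
Columns [6, 10, 2, 7, 5, 3, 1, 9, 11, 8, 4], r−c [-5, -8, 1, -3, 0, 3, 6, -1, -2, 2, 7], r+c [7, 12, 5, 11, 10, 9, 8, 17, 20, 18, 15] are all distinct, so no two queens attack.

(1,6) (2,10) (3,2) (4,7) (5,5) (6,3) (7,1) (8,9) (9,11) (10,8) (11,4)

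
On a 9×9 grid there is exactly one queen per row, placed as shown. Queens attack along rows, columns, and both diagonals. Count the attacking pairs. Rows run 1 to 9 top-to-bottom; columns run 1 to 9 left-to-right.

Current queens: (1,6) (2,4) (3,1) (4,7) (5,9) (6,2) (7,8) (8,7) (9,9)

3

Same column: (4,7)–(8,7) (column 7); (5,9)–(9,9) (column 9).
Same diagonal: (7,8)–(8,7) (|7−8| = |8−7| = 1).
Total attacking pairs: 3.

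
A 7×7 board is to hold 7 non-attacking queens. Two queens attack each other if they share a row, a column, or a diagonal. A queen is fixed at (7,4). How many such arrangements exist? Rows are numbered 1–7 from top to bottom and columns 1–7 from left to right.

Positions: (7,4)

6

Branch on row 1: col 1 → 1; col 2 → 1; col 3 → 1; col 5 → 1; col 6 → 1; col 7 → 1.
Sum: 1 + 1 + 1 + 1 + 1 + 1 = 6.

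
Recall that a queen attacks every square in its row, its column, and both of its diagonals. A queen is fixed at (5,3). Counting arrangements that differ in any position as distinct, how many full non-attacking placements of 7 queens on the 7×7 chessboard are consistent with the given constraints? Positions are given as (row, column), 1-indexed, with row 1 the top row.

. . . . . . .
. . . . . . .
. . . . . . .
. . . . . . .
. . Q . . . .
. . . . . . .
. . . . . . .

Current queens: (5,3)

6

Branch on row 1: col 1 → 1; col 2 → 1; col 4 → 1; col 5 → 2; col 6 → 1.
Sum: 1 + 1 + 1 + 2 + 1 = 6.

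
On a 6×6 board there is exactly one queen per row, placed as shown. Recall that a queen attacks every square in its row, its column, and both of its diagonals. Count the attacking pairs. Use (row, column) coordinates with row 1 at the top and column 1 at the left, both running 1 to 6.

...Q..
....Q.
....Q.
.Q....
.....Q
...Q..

4

Same column: (1,4)–(6,4) (column 4); (2,5)–(3,5) (column 5).
Same diagonal: (1,4)–(2,5) (|1−2| = |4−5| = 1); (4,2)–(6,4) (|4−6| = |2−4| = 2).
Total attacking pairs: 4.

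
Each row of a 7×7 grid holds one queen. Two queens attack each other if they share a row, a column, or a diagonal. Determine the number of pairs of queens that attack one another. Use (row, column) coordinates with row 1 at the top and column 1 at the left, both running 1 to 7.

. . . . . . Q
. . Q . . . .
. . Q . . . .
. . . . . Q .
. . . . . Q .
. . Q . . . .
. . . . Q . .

Same column: (2,3)–(3,3) (column 3); (2,3)–(6,3) (column 3); (3,3)–(6,3) (column 3); (4,6)–(5,6) (column 6).
Same diagonal: (2,3)–(5,6) (|2−5| = |3−6| = 3).
Total attacking pairs: 5.

5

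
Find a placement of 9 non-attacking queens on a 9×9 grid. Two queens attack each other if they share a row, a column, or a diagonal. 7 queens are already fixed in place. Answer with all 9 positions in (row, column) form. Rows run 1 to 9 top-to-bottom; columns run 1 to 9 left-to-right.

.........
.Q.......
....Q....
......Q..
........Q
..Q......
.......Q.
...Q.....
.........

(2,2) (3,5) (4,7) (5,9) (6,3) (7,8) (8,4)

Row 1: attacked by (2,2)→{1,2,3}; (3,5)→{3,5,7}; (4,7)→{4,7}; (5,9)→{5,9}; (6,3)→{3,8}; (7,8)→{2,8}; (8,4)→{4}. Safe: 6. Place at column 6.
Row 9: attacked by (1,6)→{6}; (2,2)→{2,9}; (3,5)→{5}; (4,7)→{2,7}; (5,9)→{5,9}; (6,3)→{3,6}; (7,8)→{6,8}; (8,4)→{3,4,5}. Safe: 1. Place at column 1.
Columns [6, 2, 5, 7, 9, 3, 8, 4, 1], r−c [-5, 0, -2, -3, -4, 3, -1, 4, 8], r+c [7, 4, 8, 11, 14, 9, 15, 12, 10] are all distinct, so no two queens attack.

(1,6) (2,2) (3,5) (4,7) (5,9) (6,3) (7,8) (8,4) (9,1)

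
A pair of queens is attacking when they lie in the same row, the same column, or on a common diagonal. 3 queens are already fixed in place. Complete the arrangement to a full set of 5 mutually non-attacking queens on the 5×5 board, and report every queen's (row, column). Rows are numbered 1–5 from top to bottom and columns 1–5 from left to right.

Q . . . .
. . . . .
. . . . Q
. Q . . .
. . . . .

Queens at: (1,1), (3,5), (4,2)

(1,1) (2,3) (3,5) (4,2) (5,4)

Row 2: attacked by (1,1)→{1,2}; (3,5)→{4,5}; (4,2)→{2,4}. Safe: 3. Place at column 3.
Row 5: attacked by (1,1)→{1,5}; (2,3)→{3}; (3,5)→{3,5}; (4,2)→{1,2,3}. Safe: 4. Place at column 4.
Columns [1, 3, 5, 2, 4], r−c [0, -1, -2, 2, 1], r+c [2, 5, 8, 6, 9] are all distinct, so no two queens attack.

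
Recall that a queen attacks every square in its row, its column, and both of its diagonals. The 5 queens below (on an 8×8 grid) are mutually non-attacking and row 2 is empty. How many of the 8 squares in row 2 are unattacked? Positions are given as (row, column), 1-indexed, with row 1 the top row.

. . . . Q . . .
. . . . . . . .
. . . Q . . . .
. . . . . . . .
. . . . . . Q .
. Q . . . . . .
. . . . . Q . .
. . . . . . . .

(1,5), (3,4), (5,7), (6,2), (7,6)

1

(1,5) attacks row 2 at column 5 and diagonals 4, 6.
(3,4) attacks row 2 at column 4 and diagonals 3, 5.
(5,7) attacks row 2 at column 7 and diagonals 4.
(6,2) attacks row 2 at column 2 and diagonals 6.
(7,6) attacks row 2 at column 6 and diagonals 1.
Attacked columns: {1, 2, 3, 4, 5, 6, 7}. Safe: {8}.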